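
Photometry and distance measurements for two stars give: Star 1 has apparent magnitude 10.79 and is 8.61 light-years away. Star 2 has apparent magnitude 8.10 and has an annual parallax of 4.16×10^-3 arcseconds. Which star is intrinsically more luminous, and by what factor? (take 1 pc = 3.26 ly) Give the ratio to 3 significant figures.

Star 2 is more luminous, by a factor of 98700.

Star 1: d = 8.61 ly / 3.26 = 2.641 pc
Star 1: M = m − 5 log₁₀ d + 5 = 10.79 − 5·0.4218 + 5 = 13.681
Star 2: d = 1/p = 1/4.16×10^-3″ = 240.4 pc
Star 2: M = m − 5 log₁₀ d + 5 = 8.10 − 5·2.3809 + 5 = 1.195
ΔM = M_1 − M_2 = 13.681 − (1.195) = 12.486; smaller M is more luminous → Star 2.
L ratio = 10^(0.4 |ΔM|) = 10^4.994 = 98680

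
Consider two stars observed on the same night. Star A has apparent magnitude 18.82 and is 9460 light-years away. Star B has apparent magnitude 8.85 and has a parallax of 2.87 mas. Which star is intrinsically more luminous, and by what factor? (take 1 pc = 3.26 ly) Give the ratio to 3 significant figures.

Star A: d = 9460 ly / 3.26 = 2902 pc
Star A: M = m − 5 log₁₀ d + 5 = 18.82 − 5·3.4627 + 5 = 6.507
Star B: p = 2.87 mas = 2.87×10^-3″ → d = 1/p = 348.4 pc
Star B: M = m − 5 log₁₀ d + 5 = 8.85 − 5·2.5421 + 5 = 1.139
ΔM = M_A − M_B = 6.507 − (1.139) = 5.367; smaller M is more luminous → Star B.
L ratio = 10^(0.4 |ΔM|) = 10^2.147 = 140.2

Star B is more luminous, by a factor of 140.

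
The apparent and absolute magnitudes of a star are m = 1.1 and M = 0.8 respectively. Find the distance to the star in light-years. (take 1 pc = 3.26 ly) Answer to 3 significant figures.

μ = m − M = 0.300
m − M = 5 log₁₀ d − 5
log₁₀ d = (m − M)/5 + 1 = 1.0600
d = 10^1.0600 = 11.48 pc
= 37.43 ly

d ≈ 37.4 ly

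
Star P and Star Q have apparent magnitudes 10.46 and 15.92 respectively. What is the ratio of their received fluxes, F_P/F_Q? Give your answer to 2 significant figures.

F_P/F_Q ≈ 150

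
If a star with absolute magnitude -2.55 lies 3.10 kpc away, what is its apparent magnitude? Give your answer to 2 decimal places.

d = 3.10 kpc = 3100 pc
m = M + 5 log₁₀ d − 5 = -2.55 + 5·3.4914 − 5 = 9.907

m ≈ 9.91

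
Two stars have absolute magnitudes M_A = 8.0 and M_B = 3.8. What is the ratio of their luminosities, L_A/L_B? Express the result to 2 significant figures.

L_A/L_B ≈ 0.021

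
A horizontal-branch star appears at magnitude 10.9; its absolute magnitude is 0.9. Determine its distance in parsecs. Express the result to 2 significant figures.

d ≈ 1000 pc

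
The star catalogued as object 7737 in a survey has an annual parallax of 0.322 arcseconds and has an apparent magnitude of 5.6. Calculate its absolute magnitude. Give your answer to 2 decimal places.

M ≈ 8.14

d = 1/p = 1/0.322″ = 3.106 pc
5 log₁₀(d/10 pc) = 5 log₁₀(3.106) − 5 = -2.539
M = m − 5 log₁₀(d/10) = 5.6 + 2.539 = 8.139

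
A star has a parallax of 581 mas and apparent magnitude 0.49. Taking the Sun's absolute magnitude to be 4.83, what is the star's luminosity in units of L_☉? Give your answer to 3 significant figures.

d = 1/p = 1000/581 mas = 1.721 pc
M = m − 5 log₁₀ d + 5 = 0.49 − 5·0.2358 + 5 = 4.311
M − M_☉ = 4.311 − 4.83 = -0.519
L/L_☉ = 10^(−0.4 × -0.519) = 1.613

L/L_☉ ≈ 1.61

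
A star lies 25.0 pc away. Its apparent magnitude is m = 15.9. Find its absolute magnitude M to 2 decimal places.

5 log₁₀(d/10 pc) = 5 log₁₀(25.00) − 5 = 1.990
M = m − 5 log₁₀(d/10) = 15.9 − 1.990 = 13.910

M ≈ 13.91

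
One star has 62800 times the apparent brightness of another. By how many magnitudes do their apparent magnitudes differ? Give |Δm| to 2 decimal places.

|Δm| ≈ 11.99

Pogson: Δm = −2.5 log₁₀(ratio) = −2.5 log₁₀(62800) = −2.5 × 4.7980 = -11.995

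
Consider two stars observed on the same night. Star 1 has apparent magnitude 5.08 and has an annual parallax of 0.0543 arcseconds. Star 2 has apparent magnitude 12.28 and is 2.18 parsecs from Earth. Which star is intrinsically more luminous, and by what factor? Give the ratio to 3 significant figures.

Star 1 is more luminous, by a factor of 54100.

Star 1: d = 1/p = 1/0.0543″ = 18.42 pc
Star 1: M = m − 5 log₁₀ d + 5 = 5.08 − 5·1.2652 + 5 = 3.754
Star 2: M = m − 5 log₁₀ d + 5 = 12.28 − 5·0.3385 + 5 = 15.588
ΔM = M_1 − M_2 = 3.754 − (15.588) = -11.834; smaller M is more luminous → Star 1.
L ratio = 10^(0.4 |ΔM|) = 10^4.733 = 54140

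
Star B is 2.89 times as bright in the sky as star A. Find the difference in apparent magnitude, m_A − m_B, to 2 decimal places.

m_A − m_B ≈ 1.15

Pogson: Δm = −2.5 log₁₀(ratio) = −2.5 log₁₀(2.89) = −2.5 × 0.4609 = -1.152
Star B is brighter so has the smaller magnitude: m_A − m_B is positive.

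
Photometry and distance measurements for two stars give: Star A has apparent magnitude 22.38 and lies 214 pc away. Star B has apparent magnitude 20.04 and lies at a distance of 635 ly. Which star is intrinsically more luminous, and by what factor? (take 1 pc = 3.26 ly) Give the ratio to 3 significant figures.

Star A: M = m − 5 log₁₀ d + 5 = 22.38 − 5·2.3304 + 5 = 15.728
Star B: d = 635 ly / 3.26 = 194.8 pc
Star B: M = m − 5 log₁₀ d + 5 = 20.04 − 5·2.2896 + 5 = 13.592
ΔM = M_A − M_B = 15.728 − (13.592) = 2.136; smaller M is more luminous → Star B.
L ratio = 10^(0.4 |ΔM|) = 10^0.854 = 7.150

Star B is more luminous, by a factor of 7.15.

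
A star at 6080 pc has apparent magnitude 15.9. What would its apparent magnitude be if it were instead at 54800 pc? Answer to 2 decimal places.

m ≈ 20.67

Flux ∝ 1/d², so Δm = 5 log₁₀(d₂/d₁) = 5 log₁₀(54800/6080) = 4.774
m₂ = m₁ + Δm = 15.9 + (4.774) = 20.674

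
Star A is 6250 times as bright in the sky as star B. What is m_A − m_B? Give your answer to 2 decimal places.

Pogson: Δm = −2.5 log₁₀(ratio) = −2.5 log₁₀(6250) = −2.5 × 3.7959 = -9.490
Star A is brighter, so it has the smaller magnitude: the difference is negative.

m_A − m_B ≈ -9.49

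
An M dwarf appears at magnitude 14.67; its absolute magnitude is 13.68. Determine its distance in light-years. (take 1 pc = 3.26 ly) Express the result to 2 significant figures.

d ≈ 51 ly

μ = m − M = 0.990
m − M = 5 log₁₀ d − 5
log₁₀ d = (m − M)/5 + 1 = 1.1980
d = 10^1.1980 = 15.78 pc
= 51.43 ly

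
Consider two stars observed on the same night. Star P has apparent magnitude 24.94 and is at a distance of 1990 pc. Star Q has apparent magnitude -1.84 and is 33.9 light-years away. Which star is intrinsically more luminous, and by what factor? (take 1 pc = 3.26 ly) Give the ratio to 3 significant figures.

Star Q is more luminous, by a factor of 1.41×10^6.

Star P: M = m − 5 log₁₀ d + 5 = 24.94 − 5·3.2989 + 5 = 13.446
Star Q: d = 33.9 ly / 3.26 = 10.40 pc
Star Q: M = m − 5 log₁₀ d + 5 = -1.84 − 5·1.0170 + 5 = -1.925
ΔM = M_P − M_Q = 13.446 − (-1.925) = 15.371; smaller M is more luminous → Star Q.
L ratio = 10^(0.4 |ΔM|) = 10^6.148 = 1.407×10^6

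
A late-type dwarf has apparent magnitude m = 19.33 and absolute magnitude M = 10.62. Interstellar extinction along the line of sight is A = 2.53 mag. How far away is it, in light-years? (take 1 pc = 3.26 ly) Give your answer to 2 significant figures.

d ≈ 560 ly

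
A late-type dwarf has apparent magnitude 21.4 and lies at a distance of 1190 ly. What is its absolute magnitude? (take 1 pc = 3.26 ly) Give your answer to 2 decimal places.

M ≈ 13.59

d = 1190 ly / 3.26 = 365.0 pc
5 log₁₀(d/10 pc) = 5 log₁₀(365.0) − 5 = 7.812
M = m − 5 log₁₀(d/10) = 21.4 − 7.812 = 13.588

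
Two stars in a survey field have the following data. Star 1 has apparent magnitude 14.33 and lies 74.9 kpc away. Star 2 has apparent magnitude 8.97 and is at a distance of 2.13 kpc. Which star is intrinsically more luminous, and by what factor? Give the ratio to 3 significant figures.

Star 1 is more luminous, by a factor of 8.88.

Star 1: d = 74.9 kpc = 74900 pc
Star 1: M = m − 5 log₁₀ d + 5 = 14.33 − 5·4.8745 + 5 = -5.042
Star 2: d = 2.13 kpc = 2130 pc
Star 2: M = m − 5 log₁₀ d + 5 = 8.97 − 5·3.3284 + 5 = -2.672
ΔM = M_1 − M_2 = -5.042 − (-2.672) = -2.371; smaller M is more luminous → Star 1.
L ratio = 10^(0.4 |ΔM|) = 10^0.948 = 8.876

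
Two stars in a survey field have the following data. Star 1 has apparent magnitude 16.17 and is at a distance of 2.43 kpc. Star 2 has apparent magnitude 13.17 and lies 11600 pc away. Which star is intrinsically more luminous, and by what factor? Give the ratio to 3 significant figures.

Star 1: d = 2.43 kpc = 2430 pc
Star 1: M = m − 5 log₁₀ d + 5 = 16.17 − 5·3.3856 + 5 = 4.242
Star 2: M = m − 5 log₁₀ d + 5 = 13.17 − 5·4.0645 + 5 = -2.152
ΔM = M_1 − M_2 = 4.242 − (-2.152) = 6.394; smaller M is more luminous → Star 2.
L ratio = 10^(0.4 |ΔM|) = 10^2.558 = 361.2

Star 2 is more luminous, by a factor of 361.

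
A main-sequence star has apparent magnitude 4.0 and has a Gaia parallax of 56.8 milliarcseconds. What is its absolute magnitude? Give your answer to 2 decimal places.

p = 56.8 mas = 0.0568″ → d = 1/p = 17.61 pc
5 log₁₀(d/10 pc) = 5 log₁₀(17.61) − 5 = 1.228
M = m − 5 log₁₀(d/10) = 4.0 − 1.228 = 2.772

M ≈ 2.77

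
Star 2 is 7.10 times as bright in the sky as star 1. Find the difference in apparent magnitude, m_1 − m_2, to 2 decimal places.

m_1 − m_2 ≈ 2.13

Pogson: Δm = −2.5 log₁₀(ratio) = −2.5 log₁₀(7.10) = −2.5 × 0.8513 = -2.128
Star 2 is brighter so has the smaller magnitude: m_1 − m_2 is positive.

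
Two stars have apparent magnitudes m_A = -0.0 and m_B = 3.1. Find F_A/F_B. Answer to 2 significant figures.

Magnitude difference = -3.1
Flux ratio = 10^(−0.4 Δm) = 10^(−0.4 × -3.1) = 10^1.240 = 17.38

F_A/F_B ≈ 17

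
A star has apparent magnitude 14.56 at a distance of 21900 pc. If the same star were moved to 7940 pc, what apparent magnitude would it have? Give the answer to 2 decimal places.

m ≈ 12.36

Flux ∝ 1/d², so Δm = 5 log₁₀(d₂/d₁) = 5 log₁₀(7940/21900) = -2.203
m₂ = m₁ + Δm = 14.56 + (-2.203) = 12.357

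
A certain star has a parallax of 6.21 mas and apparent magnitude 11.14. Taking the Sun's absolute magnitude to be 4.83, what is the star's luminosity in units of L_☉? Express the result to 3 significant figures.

d = 1/p = 1000/6.21 mas = 161.0 pc
M = m − 5 log₁₀ d + 5 = 11.14 − 5·2.2069 + 5 = 5.105
M − M_☉ = 5.105 − 4.83 = 0.275
L/L_☉ = 10^(−0.4 × 0.275) = 0.7759

L/L_☉ ≈ 0.776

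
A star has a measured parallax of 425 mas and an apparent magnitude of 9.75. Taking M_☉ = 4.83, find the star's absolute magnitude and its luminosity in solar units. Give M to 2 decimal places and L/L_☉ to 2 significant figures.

M ≈ 12.89; L/L_☉ ≈ 6.0×10^-4

d = 1/p = 1000/425 mas = 2.353 pc
M = m − 5 log₁₀ d + 5 = 9.75 − 5·0.3716 + 5 = 12.892
M − M_☉ = 12.892 − 4.83 = 8.062
L/L_☉ = 10^(−0.4 × 8.062) = 5.960×10^-4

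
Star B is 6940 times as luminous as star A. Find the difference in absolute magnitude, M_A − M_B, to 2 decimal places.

Pogson: ΔM = −2.5 log₁₀(ratio) = −2.5 log₁₀(6940) = −2.5 × 3.8414 = -9.603
Star B is brighter so has the smaller magnitude: M_A − M_B is positive.

M_A − M_B ≈ 9.60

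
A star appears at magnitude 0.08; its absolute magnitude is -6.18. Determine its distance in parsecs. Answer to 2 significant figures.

Distance modulus: m − M = 0.08 − (-6.18) = 6.260
m − M = 5 log₁₀ d − 5
log₁₀ d = (m − M)/5 + 1 = 2.2520
d = 10^2.2520 = 178.6 pc

d ≈ 180 pc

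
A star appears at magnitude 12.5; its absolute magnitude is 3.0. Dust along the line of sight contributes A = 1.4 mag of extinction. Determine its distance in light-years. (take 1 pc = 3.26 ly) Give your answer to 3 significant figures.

m − M = 5 log₁₀(d/10 pc) + A  ⇒  12.5 − (3.0) − 1.4 = 5 log₁₀(d/10)
8.100 = 5 log₁₀(d/10)
log₁₀ d = (m − M − A)/5 + 1 = 2.6200
d = 10^2.6200 = 416.9 pc
= 1359 ly

d ≈ 1360 ly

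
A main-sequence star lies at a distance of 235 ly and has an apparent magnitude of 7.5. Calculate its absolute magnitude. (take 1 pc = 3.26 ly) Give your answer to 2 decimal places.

M ≈ 3.21

d = 235 ly / 3.26 = 72.09 pc
5 log₁₀(d/10 pc) = 5 log₁₀(72.09) − 5 = 4.289
M = m − 5 log₁₀(d/10) = 7.5 − 4.289 = 3.211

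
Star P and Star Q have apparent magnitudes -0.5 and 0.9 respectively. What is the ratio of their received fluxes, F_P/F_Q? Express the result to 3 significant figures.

F_P/F_Q ≈ 3.63

Δm = -0.5 − (0.9) = -1.4
Flux ratio = 10^(−0.4 Δm) = 10^(−0.4 × -1.4) = 10^0.560 = 3.631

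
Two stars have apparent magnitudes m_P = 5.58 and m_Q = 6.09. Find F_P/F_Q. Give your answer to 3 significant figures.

F_P/F_Q ≈ 1.60

Magnitude difference = -0.51
Flux ratio = 10^(−0.4 Δm) = 10^(−0.4 × -0.51) = 10^0.204 = 1.600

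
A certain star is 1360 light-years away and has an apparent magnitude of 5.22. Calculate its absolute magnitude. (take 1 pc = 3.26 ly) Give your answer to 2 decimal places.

M ≈ -2.88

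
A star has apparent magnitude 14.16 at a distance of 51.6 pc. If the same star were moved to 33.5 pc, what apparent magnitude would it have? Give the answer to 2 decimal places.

m ≈ 13.22

Flux ∝ 1/d², so Δm = 5 log₁₀(d₂/d₁) = 5 log₁₀(33.5/51.6) = -0.938
m₂ = m₁ + Δm = 14.16 + (-0.938) = 13.222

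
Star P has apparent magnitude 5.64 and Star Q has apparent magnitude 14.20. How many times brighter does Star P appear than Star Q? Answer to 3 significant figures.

Δm = 5.64 − (14.20) = -8.56
Flux ratio = 10^(−0.4 Δm) = 10^(−0.4 × -8.56) = 10^3.424 = 2655

2650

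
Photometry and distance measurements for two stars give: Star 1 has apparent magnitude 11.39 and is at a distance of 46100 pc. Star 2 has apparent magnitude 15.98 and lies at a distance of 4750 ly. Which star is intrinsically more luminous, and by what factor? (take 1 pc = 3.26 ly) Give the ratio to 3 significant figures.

Star 1 is more luminous, by a factor of 68600.

Star 1: M = m − 5 log₁₀ d + 5 = 11.39 − 5·4.6637 + 5 = -6.929
Star 2: d = 4750 ly / 3.26 = 1457 pc
Star 2: M = m − 5 log₁₀ d + 5 = 15.98 − 5·3.1635 + 5 = 5.163
ΔM = M_1 − M_2 = -6.929 − (5.163) = -12.091; smaller M is more luminous → Star 1.
L ratio = 10^(0.4 |ΔM|) = 10^4.836 = 68620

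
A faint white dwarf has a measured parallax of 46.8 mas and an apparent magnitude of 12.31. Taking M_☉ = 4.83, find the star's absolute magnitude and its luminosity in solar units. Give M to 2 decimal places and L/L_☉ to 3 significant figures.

M ≈ 10.66; L/L_☉ ≈ 4.65×10^-3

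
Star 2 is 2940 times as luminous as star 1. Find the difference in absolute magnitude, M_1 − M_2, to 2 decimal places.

Pogson: ΔM = −2.5 log₁₀(ratio) = −2.5 log₁₀(2940) = −2.5 × 3.4683 = -8.671
Star 2 is brighter so has the smaller magnitude: M_1 − M_2 is positive.

M_1 − M_2 ≈ 8.67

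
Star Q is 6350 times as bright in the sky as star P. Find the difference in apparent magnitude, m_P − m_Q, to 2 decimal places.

m_P − m_Q ≈ 9.51

Pogson: Δm = −2.5 log₁₀(ratio) = −2.5 log₁₀(6350) = −2.5 × 3.8028 = -9.507
Star Q is brighter so has the smaller magnitude: m_P − m_Q is positive.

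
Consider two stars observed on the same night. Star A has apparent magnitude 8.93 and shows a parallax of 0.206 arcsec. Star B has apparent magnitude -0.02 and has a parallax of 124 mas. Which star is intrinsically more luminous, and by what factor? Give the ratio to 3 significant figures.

Star A: d = 1/p = 1/0.206″ = 4.854 pc
Star A: M = m − 5 log₁₀ d + 5 = 8.93 − 5·0.6861 + 5 = 10.499
Star B: p = 124 mas = 0.124″ → d = 1/p = 8.065 pc
Star B: M = m − 5 log₁₀ d + 5 = -0.02 − 5·0.9066 + 5 = 0.447
ΔM = M_A − M_B = 10.499 − (0.447) = 10.052; smaller M is more luminous → Star B.
L ratio = 10^(0.4 |ΔM|) = 10^4.021 = 10490

Star B is more luminous, by a factor of 10500.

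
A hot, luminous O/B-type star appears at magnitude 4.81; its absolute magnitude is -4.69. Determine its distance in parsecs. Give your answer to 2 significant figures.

d ≈ 790 pc

μ = m − M = 9.500
m − M = 5 log₁₀ d − 5
log₁₀ d = (m − M)/5 + 1 = 2.9000
d = 10^2.9000 = 794.3 pc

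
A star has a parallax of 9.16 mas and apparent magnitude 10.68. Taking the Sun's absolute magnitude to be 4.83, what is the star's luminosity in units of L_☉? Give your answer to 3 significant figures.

d = 1/p = 1000/9.16 mas = 109.2 pc
M = m − 5 log₁₀ d + 5 = 10.68 − 5·2.0381 + 5 = 5.489
M − M_☉ = 5.489 − 4.83 = 0.659
L/L_☉ = 10^(−0.4 × 0.659) = 0.5448

L/L_☉ ≈ 0.545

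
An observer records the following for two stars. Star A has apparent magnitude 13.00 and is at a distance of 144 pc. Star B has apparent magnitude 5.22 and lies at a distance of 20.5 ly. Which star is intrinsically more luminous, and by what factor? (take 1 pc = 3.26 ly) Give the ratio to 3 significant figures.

Star A: M = m − 5 log₁₀ d + 5 = 13.00 − 5·2.1584 + 5 = 7.208
Star B: d = 20.5 ly / 3.26 = 6.288 pc
Star B: M = m − 5 log₁₀ d + 5 = 5.22 − 5·0.7985 + 5 = 6.227
ΔM = M_A − M_B = 7.208 − (6.227) = 0.981; smaller M is more luminous → Star B.
L ratio = 10^(0.4 |ΔM|) = 10^0.392 = 2.468

Star B is more luminous, by a factor of 2.47.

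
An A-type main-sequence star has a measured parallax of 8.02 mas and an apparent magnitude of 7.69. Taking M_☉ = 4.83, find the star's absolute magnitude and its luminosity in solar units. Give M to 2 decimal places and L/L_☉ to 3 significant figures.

M ≈ 2.21; L/L_☉ ≈ 11.2

d = 1/p = 1000/8.02 mas = 124.7 pc
M = m − 5 log₁₀ d + 5 = 7.69 − 5·2.0958 + 5 = 2.211
M − M_☉ = 2.211 − 4.83 = -2.619
L/L_☉ = 10^(−0.4 × -2.619) = 11.16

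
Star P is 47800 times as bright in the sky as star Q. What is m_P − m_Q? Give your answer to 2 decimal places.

m_P − m_Q ≈ -11.70

Pogson: Δm = −2.5 log₁₀(ratio) = −2.5 log₁₀(47800) = −2.5 × 4.6794 = -11.699
Star P is brighter, so it has the smaller magnitude: the difference is negative.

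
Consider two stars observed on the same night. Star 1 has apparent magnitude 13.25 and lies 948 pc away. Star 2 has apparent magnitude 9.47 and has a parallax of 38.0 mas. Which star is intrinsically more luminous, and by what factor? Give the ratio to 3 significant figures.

Star 1: M = m − 5 log₁₀ d + 5 = 13.25 − 5·2.9768 + 5 = 3.366
Star 2: p = 38.0 mas = 0.0380″ → d = 1/p = 26.32 pc
Star 2: M = m − 5 log₁₀ d + 5 = 9.47 − 5·1.4202 + 5 = 7.369
ΔM = M_1 − M_2 = 3.366 − (7.369) = -4.003; smaller M is more luminous → Star 1.
L ratio = 10^(0.4 |ΔM|) = 10^1.601 = 39.92

Star 1 is more luminous, by a factor of 39.9.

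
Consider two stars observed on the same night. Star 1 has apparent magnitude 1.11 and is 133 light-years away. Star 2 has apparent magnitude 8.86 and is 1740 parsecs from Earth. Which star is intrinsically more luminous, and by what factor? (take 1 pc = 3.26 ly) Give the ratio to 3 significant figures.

Star 2 is more luminous, by a factor of 1.44.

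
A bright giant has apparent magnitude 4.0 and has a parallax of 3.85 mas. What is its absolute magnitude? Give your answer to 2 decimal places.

M ≈ -3.07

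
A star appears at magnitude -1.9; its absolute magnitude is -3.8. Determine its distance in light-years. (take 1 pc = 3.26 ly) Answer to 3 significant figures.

d ≈ 78.2 ly

μ = m − M = 1.900
m − M = 5 log₁₀ d − 5
log₁₀ d = (m − M)/5 + 1 = 1.3800
d = 10^1.3800 = 23.99 pc
= 78.20 ly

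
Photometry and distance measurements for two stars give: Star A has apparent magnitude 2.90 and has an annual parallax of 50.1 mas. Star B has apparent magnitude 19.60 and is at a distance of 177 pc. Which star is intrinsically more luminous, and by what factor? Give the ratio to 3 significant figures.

Star A: p = 50.1 mas = 0.0501″ → d = 1/p = 19.96 pc
Star A: M = m − 5 log₁₀ d + 5 = 2.90 − 5·1.3002 + 5 = 1.399
Star B: M = m − 5 log₁₀ d + 5 = 19.60 − 5·2.2480 + 5 = 13.360
ΔM = M_A − M_B = 1.399 − (13.360) = -11.961; smaller M is more luminous → Star A.
L ratio = 10^(0.4 |ΔM|) = 10^4.784 = 60870

Star A is more luminous, by a factor of 60900.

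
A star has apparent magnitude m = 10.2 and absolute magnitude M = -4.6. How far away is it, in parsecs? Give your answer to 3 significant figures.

Distance modulus: m − M = 10.2 − (-4.6) = 14.800
m − M = 5 log₁₀ d − 5
log₁₀ d = (m − M)/5 + 1 = 3.9600
d = 10^3.9600 = 9120 pc

d ≈ 9120 pc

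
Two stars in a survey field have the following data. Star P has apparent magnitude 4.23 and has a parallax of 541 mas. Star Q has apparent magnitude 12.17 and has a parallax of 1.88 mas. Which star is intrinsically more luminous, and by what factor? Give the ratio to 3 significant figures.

Star Q is more luminous, by a factor of 55.2.

Star P: p = 541 mas = 0.541″ → d = 1/p = 1.848 pc
Star P: M = m − 5 log₁₀ d + 5 = 4.23 − 5·0.2668 + 5 = 7.896
Star Q: p = 1.88 mas = 1.88×10^-3″ → d = 1/p = 531.9 pc
Star Q: M = m − 5 log₁₀ d + 5 = 12.17 − 5·2.7258 + 5 = 3.541
ΔM = M_P − M_Q = 7.896 − (3.541) = 4.355; smaller M is more luminous → Star Q.
L ratio = 10^(0.4 |ΔM|) = 10^1.742 = 55.22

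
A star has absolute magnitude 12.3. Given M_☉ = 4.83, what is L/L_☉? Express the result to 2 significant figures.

L/L_☉ ≈ 1.0×10^-3

M − M_☉ = 12.3 − 4.83 = 7.470
L/L_☉ = 10^(−0.4 (M − M_☉)) = 10^-2.988 = 1.028×10^-3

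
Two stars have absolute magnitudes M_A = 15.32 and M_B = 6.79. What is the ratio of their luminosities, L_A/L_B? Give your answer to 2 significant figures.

L_A/L_B ≈ 3.9×10^-4

ΔM = M_A − M_B = 8.53
L_A/L_B = 10^(−0.4 ΔM) = 10^-3.412 = 3.873×10^-4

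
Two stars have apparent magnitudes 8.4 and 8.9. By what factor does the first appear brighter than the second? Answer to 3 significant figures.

1.58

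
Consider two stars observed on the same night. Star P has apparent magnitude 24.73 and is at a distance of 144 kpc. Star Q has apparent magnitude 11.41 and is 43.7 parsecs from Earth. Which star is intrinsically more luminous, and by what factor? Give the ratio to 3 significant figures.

Star P is more luminous, by a factor of 51.0.

Star P: d = 144 kpc = 144000 pc
Star P: M = m − 5 log₁₀ d + 5 = 24.73 − 5·5.1584 + 5 = 3.938
Star Q: M = m − 5 log₁₀ d + 5 = 11.41 − 5·1.6405 + 5 = 8.208
ΔM = M_P − M_Q = 3.938 − (8.208) = -4.269; smaller M is more luminous → Star P.
L ratio = 10^(0.4 |ΔM|) = 10^1.708 = 51.02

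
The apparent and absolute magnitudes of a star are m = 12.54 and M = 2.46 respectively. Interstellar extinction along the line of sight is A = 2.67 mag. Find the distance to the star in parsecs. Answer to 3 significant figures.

m − M = 5 log₁₀(d/10 pc) + A  ⇒  12.54 − (2.46) − 2.67 = 5 log₁₀(d/10)
7.410 = 5 log₁₀(d/10)
log₁₀ d = (m − M − A)/5 + 1 = 2.4820
d = 10^2.4820 = 303.4 pc

d ≈ 303 pc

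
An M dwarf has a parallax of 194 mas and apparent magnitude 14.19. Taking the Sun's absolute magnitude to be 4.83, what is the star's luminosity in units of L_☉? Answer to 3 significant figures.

L/L_☉ ≈ 4.79×10^-5

d = 1/p = 1000/194 mas = 5.155 pc
M = m − 5 log₁₀ d + 5 = 14.19 − 5·0.7122 + 5 = 15.629
M − M_☉ = 15.629 − 4.83 = 10.799
L/L_☉ = 10^(−0.4 × 10.799) = 4.791×10^-5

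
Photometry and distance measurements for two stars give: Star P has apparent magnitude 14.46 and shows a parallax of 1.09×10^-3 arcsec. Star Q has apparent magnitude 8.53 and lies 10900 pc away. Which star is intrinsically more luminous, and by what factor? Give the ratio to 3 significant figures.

Star Q is more luminous, by a factor of 33200.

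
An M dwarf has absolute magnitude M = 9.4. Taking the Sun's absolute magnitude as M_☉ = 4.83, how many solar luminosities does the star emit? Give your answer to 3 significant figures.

L/L_☉ ≈ 0.0149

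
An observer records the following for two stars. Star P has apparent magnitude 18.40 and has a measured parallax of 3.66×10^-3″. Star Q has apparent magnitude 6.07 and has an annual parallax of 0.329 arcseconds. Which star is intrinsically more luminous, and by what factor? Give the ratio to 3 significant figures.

Star Q is more luminous, by a factor of 10.6.

Star P: d = 1/p = 1/3.66×10^-3″ = 273.2 pc
Star P: M = m − 5 log₁₀ d + 5 = 18.40 − 5·2.4365 + 5 = 11.217
Star Q: d = 1/p = 1/0.329″ = 3.040 pc
Star Q: M = m − 5 log₁₀ d + 5 = 6.07 − 5·0.4828 + 5 = 8.656
ΔM = M_P − M_Q = 11.217 − (8.656) = 2.561; smaller M is more luminous → Star Q.
L ratio = 10^(0.4 |ΔM|) = 10^1.025 = 10.58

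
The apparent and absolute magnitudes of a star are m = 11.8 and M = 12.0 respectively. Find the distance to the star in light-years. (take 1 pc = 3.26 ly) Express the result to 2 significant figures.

Distance modulus: m − M = 11.8 − (12.0) = -0.200
m − M = 5 log₁₀ d − 5
log₁₀ d = (m − M)/5 + 1 = 0.9600
d = 10^0.9600 = 9.120 pc
= 29.73 ly

d ≈ 30 ly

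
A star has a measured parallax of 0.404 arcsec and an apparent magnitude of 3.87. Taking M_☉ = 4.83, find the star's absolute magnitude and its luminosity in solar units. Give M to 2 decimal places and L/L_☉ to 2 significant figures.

d = 1/p = 1/0.404″ = 2.475 pc
M = m − 5 log₁₀ d + 5 = 3.87 − 5·0.3936 + 5 = 6.902
M − M_☉ = 6.902 − 4.83 = 2.072
L/L_☉ = 10^(−0.4 × 2.072) = 0.1483

M ≈ 6.90; L/L_☉ ≈ 0.15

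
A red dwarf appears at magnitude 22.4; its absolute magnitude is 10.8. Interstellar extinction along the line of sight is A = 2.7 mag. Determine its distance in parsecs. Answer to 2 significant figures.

d ≈ 600 pc

m − M = 5 log₁₀(d/10 pc) + A  ⇒  22.4 − (10.8) − 2.7 = 5 log₁₀(d/10)
8.900 = 5 log₁₀(d/10)
log₁₀ d = (m − M − A)/5 + 1 = 2.7800
d = 10^2.7800 = 602.6 pc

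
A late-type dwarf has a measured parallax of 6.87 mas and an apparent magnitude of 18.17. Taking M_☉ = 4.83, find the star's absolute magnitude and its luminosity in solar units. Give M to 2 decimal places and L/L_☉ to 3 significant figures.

M ≈ 12.35; L/L_☉ ≈ 9.77×10^-4

d = 1/p = 1000/6.87 mas = 145.6 pc
M = m − 5 log₁₀ d + 5 = 18.17 − 5·2.1630 + 5 = 12.355
M − M_☉ = 12.355 − 4.83 = 7.525
L/L_☉ = 10^(−0.4 × 7.525) = 9.774×10^-4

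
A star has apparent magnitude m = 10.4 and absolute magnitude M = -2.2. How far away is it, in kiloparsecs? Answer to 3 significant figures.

d ≈ 3.31 kpc

μ = m − M = 12.600
m − M = 5 log₁₀ d − 5
log₁₀ d = (m − M)/5 + 1 = 3.5200
d = 10^3.5200 = 3311 pc
= 3.311 kpc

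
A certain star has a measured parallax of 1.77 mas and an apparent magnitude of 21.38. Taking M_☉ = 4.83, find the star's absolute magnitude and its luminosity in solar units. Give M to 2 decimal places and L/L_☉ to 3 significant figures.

M ≈ 12.62; L/L_☉ ≈ 7.66×10^-4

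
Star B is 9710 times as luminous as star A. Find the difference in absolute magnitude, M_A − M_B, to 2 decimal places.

M_A − M_B ≈ 9.97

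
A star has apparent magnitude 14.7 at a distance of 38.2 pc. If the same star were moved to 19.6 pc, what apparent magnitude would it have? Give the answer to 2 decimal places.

m ≈ 13.25

Flux ∝ 1/d², so Δm = 5 log₁₀(d₂/d₁) = 5 log₁₀(19.6/38.2) = -1.449
m₂ = m₁ + Δm = 14.7 + (-1.449) = 13.251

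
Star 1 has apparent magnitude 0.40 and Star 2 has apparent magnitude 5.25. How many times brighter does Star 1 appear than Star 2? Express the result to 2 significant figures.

87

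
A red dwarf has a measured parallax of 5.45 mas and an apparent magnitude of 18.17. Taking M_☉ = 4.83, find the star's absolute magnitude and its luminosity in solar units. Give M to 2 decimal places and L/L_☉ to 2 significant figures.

d = 1/p = 1000/5.45 mas = 183.5 pc
M = m − 5 log₁₀ d + 5 = 18.17 − 5·2.2636 + 5 = 11.852
M − M_☉ = 11.852 − 4.83 = 7.022
L/L_☉ = 10^(−0.4 × 7.022) = 1.553×10^-3

M ≈ 11.85; L/L_☉ ≈ 1.6×10^-3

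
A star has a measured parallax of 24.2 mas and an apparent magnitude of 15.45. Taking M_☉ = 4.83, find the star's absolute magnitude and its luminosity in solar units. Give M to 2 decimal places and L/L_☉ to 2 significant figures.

M ≈ 12.37; L/L_☉ ≈ 9.6×10^-4

d = 1/p = 1000/24.2 mas = 41.32 pc
M = m − 5 log₁₀ d + 5 = 15.45 − 5·1.6162 + 5 = 12.369
M − M_☉ = 12.369 − 4.83 = 7.539
L/L_☉ = 10^(−0.4 × 7.539) = 9.646×10^-4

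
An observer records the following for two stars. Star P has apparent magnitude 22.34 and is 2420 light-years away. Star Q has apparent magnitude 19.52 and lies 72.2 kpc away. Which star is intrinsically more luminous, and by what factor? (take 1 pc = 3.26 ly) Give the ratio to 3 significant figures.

Star Q is more luminous, by a factor of 127000.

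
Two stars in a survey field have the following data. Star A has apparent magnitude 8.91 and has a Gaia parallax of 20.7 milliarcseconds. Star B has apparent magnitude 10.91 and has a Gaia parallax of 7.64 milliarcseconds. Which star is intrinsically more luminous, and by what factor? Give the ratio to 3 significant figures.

Star A: p = 20.7 mas = 0.0207″ → d = 1/p = 48.31 pc
Star A: M = m − 5 log₁₀ d + 5 = 8.91 − 5·1.6840 + 5 = 5.490
Star B: p = 7.64 mas = 7.64×10^-3″ → d = 1/p = 130.9 pc
Star B: M = m − 5 log₁₀ d + 5 = 10.91 − 5·2.1169 + 5 = 5.325
ΔM = M_A − M_B = 5.490 − (5.325) = 0.164; smaller M is more luminous → Star B.
L ratio = 10^(0.4 |ΔM|) = 10^0.066 = 1.163

Star B is more luminous, by a factor of 1.16.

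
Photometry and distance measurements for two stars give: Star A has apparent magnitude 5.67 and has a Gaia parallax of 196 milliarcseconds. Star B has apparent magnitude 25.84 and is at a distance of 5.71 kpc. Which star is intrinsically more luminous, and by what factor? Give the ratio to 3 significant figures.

Star A is more luminous, by a factor of 93.4.

Star A: p = 196 mas = 0.196″ → d = 1/p = 5.102 pc
Star A: M = m − 5 log₁₀ d + 5 = 5.67 − 5·0.7077 + 5 = 7.131
Star B: d = 5.71 kpc = 5710 pc
Star B: M = m − 5 log₁₀ d + 5 = 25.84 − 5·3.7566 + 5 = 12.057
ΔM = M_A − M_B = 7.131 − (12.057) = -4.926; smaller M is more luminous → Star A.
L ratio = 10^(0.4 |ΔM|) = 10^1.970 = 93.37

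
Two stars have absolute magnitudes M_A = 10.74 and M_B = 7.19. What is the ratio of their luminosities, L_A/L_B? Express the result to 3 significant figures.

ΔM = M_A − M_B = 3.55
L_A/L_B = 10^(−0.4 ΔM) = 10^-1.420 = 0.03802

L_A/L_B ≈ 0.0380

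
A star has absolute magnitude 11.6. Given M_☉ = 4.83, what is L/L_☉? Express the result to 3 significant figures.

L/L_☉ ≈ 1.96×10^-3

M − M_☉ = 11.6 − 4.83 = 6.770
L/L_☉ = 10^(−0.4 (M − M_☉)) = 10^-2.708 = 1.959×10^-3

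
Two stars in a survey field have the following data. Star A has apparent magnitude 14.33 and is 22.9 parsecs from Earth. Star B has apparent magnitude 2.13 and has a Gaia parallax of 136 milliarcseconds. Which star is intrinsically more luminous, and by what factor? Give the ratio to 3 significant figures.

Star A: M = m − 5 log₁₀ d + 5 = 14.33 − 5·1.3598 + 5 = 12.531
Star B: p = 136 mas = 0.136″ → d = 1/p = 7.353 pc
Star B: M = m − 5 log₁₀ d + 5 = 2.13 − 5·0.8665 + 5 = 2.798
ΔM = M_A − M_B = 12.531 − (2.798) = 9.733; smaller M is more luminous → Star B.
L ratio = 10^(0.4 |ΔM|) = 10^3.893 = 7821

Star B is more luminous, by a factor of 7820.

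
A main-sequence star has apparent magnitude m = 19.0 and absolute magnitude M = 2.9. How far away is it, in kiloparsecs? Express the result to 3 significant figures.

d ≈ 16.6 kpc

μ = m − M = 16.100
m − M = 5 log₁₀ d − 5
log₁₀ d = (m − M)/5 + 1 = 4.2200
d = 10^4.2200 = 16600 pc
= 16.60 kpc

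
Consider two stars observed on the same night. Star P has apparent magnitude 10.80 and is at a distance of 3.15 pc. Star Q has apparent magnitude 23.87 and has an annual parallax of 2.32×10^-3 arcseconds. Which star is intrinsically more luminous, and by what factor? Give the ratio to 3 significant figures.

Star P is more luminous, by a factor of 9.03.

Star P: M = m − 5 log₁₀ d + 5 = 10.80 − 5·0.4983 + 5 = 13.308
Star Q: d = 1/p = 1/2.32×10^-3″ = 431.0 pc
Star Q: M = m − 5 log₁₀ d + 5 = 23.87 − 5·2.6345 + 5 = 15.697
ΔM = M_P − M_Q = 13.308 − (15.697) = -2.389; smaller M is more luminous → Star P.
L ratio = 10^(0.4 |ΔM|) = 10^0.956 = 9.028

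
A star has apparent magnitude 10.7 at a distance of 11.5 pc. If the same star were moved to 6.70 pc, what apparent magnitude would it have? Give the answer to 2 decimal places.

m ≈ 9.53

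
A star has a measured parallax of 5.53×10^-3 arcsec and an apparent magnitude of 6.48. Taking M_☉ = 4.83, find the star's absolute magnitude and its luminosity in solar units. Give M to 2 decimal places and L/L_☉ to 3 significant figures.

M ≈ 0.19; L/L_☉ ≈ 71.5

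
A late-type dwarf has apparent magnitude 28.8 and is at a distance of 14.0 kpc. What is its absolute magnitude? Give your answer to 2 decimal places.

d = 14.0 kpc = 14000 pc
5 log₁₀(d/10 pc) = 5 log₁₀(14000) − 5 = 15.731
M = m − 5 log₁₀(d/10) = 28.8 − 15.731 = 13.069

M ≈ 13.07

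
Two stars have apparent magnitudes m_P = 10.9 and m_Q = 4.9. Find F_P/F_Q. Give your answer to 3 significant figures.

Δm = 10.9 − (4.9) = 6.0
Flux ratio = 10^(−0.4 Δm) = 10^(−0.4 × 6.0) = 10^-2.400 = 3.981×10^-3

F_P/F_Q ≈ 3.98×10^-3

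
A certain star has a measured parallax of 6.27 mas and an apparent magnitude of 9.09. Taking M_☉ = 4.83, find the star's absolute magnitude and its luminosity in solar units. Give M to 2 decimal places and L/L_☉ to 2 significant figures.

M ≈ 3.08; L/L_☉ ≈ 5.0

d = 1/p = 1000/6.27 mas = 159.5 pc
M = m − 5 log₁₀ d + 5 = 9.09 − 5·2.2027 + 5 = 3.076
M − M_☉ = 3.076 − 4.83 = -1.754
L/L_☉ = 10^(−0.4 × -1.754) = 5.029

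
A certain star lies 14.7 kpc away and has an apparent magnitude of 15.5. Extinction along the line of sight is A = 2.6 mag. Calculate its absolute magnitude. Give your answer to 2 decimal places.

d = 14.7 kpc = 14700 pc
5 log₁₀(d/10 pc) = 5 log₁₀(14700) − 5 = 15.837
M = m − 5 log₁₀(d/10) − A = 15.5 − 15.837 − 2.6 = -2.937

M ≈ -2.94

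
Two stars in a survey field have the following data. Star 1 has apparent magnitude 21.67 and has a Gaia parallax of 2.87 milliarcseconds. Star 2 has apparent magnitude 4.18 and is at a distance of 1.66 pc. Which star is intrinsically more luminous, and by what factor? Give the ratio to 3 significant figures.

Star 1: p = 2.87 mas = 2.87×10^-3″ → d = 1/p = 348.4 pc
Star 1: M = m − 5 log₁₀ d + 5 = 21.67 − 5·2.5421 + 5 = 13.959
Star 2: M = m − 5 log₁₀ d + 5 = 4.18 − 5·0.2201 + 5 = 8.079
ΔM = M_1 − M_2 = 13.959 − (8.079) = 5.880; smaller M is more luminous → Star 2.
L ratio = 10^(0.4 |ΔM|) = 10^2.352 = 224.9

Star 2 is more luminous, by a factor of 225.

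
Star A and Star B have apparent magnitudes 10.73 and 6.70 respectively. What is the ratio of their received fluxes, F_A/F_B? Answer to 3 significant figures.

Magnitude difference = 4.03
Flux ratio = 10^(−0.4 Δm) = 10^(−0.4 × 4.03) = 10^-1.612 = 0.02443

F_A/F_B ≈ 0.0244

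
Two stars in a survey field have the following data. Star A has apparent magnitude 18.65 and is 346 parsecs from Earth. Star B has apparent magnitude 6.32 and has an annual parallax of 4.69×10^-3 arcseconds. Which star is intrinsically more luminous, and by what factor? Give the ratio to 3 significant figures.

Star A: M = m − 5 log₁₀ d + 5 = 18.65 − 5·2.5391 + 5 = 10.955
Star B: d = 1/p = 1/4.69×10^-3″ = 213.2 pc
Star B: M = m − 5 log₁₀ d + 5 = 6.32 − 5·2.3288 + 5 = -0.324
ΔM = M_A − M_B = 10.955 − (-0.324) = 11.279; smaller M is more luminous → Star B.
L ratio = 10^(0.4 |ΔM|) = 10^4.512 = 32470

Star B is more luminous, by a factor of 32500.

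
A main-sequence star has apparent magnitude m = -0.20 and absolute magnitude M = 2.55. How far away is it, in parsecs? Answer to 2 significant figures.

Distance modulus: m − M = -0.20 − (2.55) = -2.750
m − M = 5 log₁₀ d − 5
log₁₀ d = (m − M)/5 + 1 = 0.4500
d = 10^0.4500 = 2.818 pc

d ≈ 2.8 pc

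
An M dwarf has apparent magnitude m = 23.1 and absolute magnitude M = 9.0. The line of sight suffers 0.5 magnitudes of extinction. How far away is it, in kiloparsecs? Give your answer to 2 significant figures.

d ≈ 5.2 kpc

m − M = 5 log₁₀(d/10 pc) + A  ⇒  23.1 − (9.0) − 0.5 = 5 log₁₀(d/10)
13.600 = 5 log₁₀(d/10)
log₁₀ d = (m − M − A)/5 + 1 = 3.7200
d = 10^3.7200 = 5248 pc
= 5.248 kpc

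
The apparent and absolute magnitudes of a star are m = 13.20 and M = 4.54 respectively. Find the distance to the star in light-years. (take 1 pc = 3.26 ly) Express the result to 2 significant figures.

d ≈ 1800 ly

μ = m − M = 8.660
m − M = 5 log₁₀ d − 5
log₁₀ d = (m − M)/5 + 1 = 2.7320
d = 10^2.7320 = 539.5 pc
= 1759 ly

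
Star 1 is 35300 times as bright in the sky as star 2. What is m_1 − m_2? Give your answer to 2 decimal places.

m_1 − m_2 ≈ -11.37

Pogson: Δm = −2.5 log₁₀(ratio) = −2.5 log₁₀(35300) = −2.5 × 4.5478 = -11.369
Star 1 is brighter, so it has the smaller magnitude: the difference is negative.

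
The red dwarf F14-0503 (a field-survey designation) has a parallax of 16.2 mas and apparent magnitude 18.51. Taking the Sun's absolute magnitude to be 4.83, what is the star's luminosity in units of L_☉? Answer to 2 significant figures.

d = 1/p = 1000/16.2 mas = 61.73 pc
M = m − 5 log₁₀ d + 5 = 18.51 − 5·1.7905 + 5 = 14.558
M − M_☉ = 14.558 − 4.83 = 9.728
L/L_☉ = 10^(−0.4 × 9.728) = 1.285×10^-4

L/L_☉ ≈ 1.3×10^-4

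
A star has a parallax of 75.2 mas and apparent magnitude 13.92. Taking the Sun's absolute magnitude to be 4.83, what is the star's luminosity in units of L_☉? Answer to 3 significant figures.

d = 1/p = 1000/75.2 mas = 13.30 pc
M = m − 5 log₁₀ d + 5 = 13.92 − 5·1.1238 + 5 = 13.301
M − M_☉ = 13.301 − 4.83 = 8.471
L/L_☉ = 10^(−0.4 × 8.471) = 4.089×10^-4

L/L_☉ ≈ 4.09×10^-4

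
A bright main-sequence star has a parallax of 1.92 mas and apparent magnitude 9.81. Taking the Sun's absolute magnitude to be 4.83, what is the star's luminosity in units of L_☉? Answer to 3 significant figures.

d = 1/p = 1000/1.92 mas = 520.8 pc
M = m − 5 log₁₀ d + 5 = 9.81 − 5·2.7167 + 5 = 1.227
M − M_☉ = 1.227 − 4.83 = -3.603
L/L_☉ = 10^(−0.4 × -3.603) = 27.63

L/L_☉ ≈ 27.6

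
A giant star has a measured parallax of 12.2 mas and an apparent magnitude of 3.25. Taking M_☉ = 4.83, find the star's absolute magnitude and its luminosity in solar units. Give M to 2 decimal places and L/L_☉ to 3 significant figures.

d = 1/p = 1000/12.2 mas = 81.97 pc
M = m − 5 log₁₀ d + 5 = 3.25 − 5·1.9136 + 5 = -1.318
M − M_☉ = -1.318 − 4.83 = -6.148
L/L_☉ = 10^(−0.4 × -6.148) = 287.9

M ≈ -1.32; L/L_☉ ≈ 288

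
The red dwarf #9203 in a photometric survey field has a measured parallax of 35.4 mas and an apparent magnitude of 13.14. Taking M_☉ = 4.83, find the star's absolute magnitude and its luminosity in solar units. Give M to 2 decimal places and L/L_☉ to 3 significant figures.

M ≈ 10.89; L/L_☉ ≈ 3.78×10^-3

d = 1/p = 1000/35.4 mas = 28.25 pc
M = m − 5 log₁₀ d + 5 = 13.14 − 5·1.4510 + 5 = 10.885
M − M_☉ = 10.885 − 4.83 = 6.055
L/L_☉ = 10^(−0.4 × 6.055) = 3.784×10^-3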